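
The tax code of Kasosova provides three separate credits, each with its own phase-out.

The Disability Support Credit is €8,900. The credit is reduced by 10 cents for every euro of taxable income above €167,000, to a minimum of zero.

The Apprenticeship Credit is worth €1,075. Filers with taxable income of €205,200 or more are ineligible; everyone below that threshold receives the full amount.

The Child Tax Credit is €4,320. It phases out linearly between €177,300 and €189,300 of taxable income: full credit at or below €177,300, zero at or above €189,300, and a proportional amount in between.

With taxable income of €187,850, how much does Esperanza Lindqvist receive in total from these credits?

€8,412

Disability Support Credit: 10% of the €20,850 excess over €167,000 is €2,085; credit = €8,900 − €2,085 = €6,815.
Apprenticeship Credit: €187,850 is below the €205,200 cutoff, so the full €1,075 applies.
Child Tax Credit: €187,850 is €10,550 into a €12,000 phase-out range, leaving 1,450/12,000 of the credit: €4,320 × 1,450/12,000 = €522.
Total: €6,815 + €1,075 + €522 = €8,412.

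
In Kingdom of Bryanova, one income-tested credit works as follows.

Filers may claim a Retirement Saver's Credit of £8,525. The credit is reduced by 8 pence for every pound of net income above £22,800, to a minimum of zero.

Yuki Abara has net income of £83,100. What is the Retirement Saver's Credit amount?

Retirement Saver's Credit: 8% of the £60,300 excess over £22,800 is £4,824; credit = £8,525 − £4,824 = £3,701.

£3,701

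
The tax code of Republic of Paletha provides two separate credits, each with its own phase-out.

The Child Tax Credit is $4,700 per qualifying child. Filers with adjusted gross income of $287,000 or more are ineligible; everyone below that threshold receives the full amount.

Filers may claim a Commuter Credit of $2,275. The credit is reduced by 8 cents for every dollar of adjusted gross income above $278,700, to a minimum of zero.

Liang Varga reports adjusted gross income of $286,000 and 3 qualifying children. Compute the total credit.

Child Tax Credit: base = 3 × $4,700 = $14,100. $286,000 is below the $287,000 cutoff, so the full $14,100 applies.
Commuter Credit: 8% of the $7,300 excess over $278,700 is $584; credit = $2,275 − $584 = $1,691.
Total: $14,100 + $1,691 = $15,791.

$15,791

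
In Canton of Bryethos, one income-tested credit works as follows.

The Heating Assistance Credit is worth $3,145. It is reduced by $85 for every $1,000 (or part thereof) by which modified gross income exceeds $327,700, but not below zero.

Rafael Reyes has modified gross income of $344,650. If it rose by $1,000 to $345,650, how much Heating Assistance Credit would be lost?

$85

At $344,650 — income exceeds $327,700 by $16,950, which is 17 full-or-partial $1,000 increments; reduction = 17 × $85 = $1,445, leaving $1,700.
At $345,650 — income exceeds $327,700 by $17,950, which is 18 full-or-partial $1,000 increments; reduction = 18 × $85 = $1,530, leaving $1,615.
Lost: $1,700 − $1,615 = $85.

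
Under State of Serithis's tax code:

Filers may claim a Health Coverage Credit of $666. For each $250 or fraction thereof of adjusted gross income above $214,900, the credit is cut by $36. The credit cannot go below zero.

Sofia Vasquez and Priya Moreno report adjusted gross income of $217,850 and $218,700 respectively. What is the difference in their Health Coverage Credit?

Sofia ($217,850): Health Coverage Credit: income exceeds $214,900 by $2,950, which is 12 full-or-partial $250 increments; reduction = 12 × $36 = $432, leaving $234.
Priya ($218,700): Health Coverage Credit: income exceeds $214,900 by $3,800, which is 16 full-or-partial $250 increments; reduction = 16 × $36 = $576, leaving $90.
Difference: |$234 − $90| = $144.

$144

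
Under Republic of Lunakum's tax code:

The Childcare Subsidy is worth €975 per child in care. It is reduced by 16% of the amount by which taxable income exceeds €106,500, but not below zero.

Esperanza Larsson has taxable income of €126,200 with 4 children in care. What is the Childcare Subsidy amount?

€748

Childcare Subsidy: base = 4 × €975 = €3,900. 16% of the €19,700 excess over €106,500 is €3,152; credit = €3,900 − €3,152 = €748.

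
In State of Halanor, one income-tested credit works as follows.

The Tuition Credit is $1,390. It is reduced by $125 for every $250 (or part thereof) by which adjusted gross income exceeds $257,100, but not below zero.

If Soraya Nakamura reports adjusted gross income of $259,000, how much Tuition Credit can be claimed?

$390

Tuition Credit: income exceeds $257,100 by $1,900, which is 8 full-or-partial $250 increments; reduction = 8 × $125 = $1,000, leaving $390.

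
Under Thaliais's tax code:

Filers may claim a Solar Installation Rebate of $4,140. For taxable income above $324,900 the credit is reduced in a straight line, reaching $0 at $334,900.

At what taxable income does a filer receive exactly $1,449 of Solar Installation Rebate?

$331,400

$1,449 is 1,449/4,140 of the full $4,140, so 2,691/4,140 of the $10,000 range has been used: income = $324,900 + $10,000 × 2,691/4,140 = $331,400.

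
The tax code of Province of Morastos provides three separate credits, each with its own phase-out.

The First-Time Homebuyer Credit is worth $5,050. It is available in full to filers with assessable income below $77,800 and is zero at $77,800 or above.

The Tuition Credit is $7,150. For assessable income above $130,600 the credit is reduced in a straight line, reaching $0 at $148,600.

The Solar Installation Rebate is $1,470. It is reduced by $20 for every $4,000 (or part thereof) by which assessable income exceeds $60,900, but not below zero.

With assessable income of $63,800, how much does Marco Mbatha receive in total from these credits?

$13,650

First-Time Homebuyer Credit: $63,800 is below the $77,800 cutoff, so the full $5,050 applies.
Tuition Credit: $63,800 is at or below the $130,600 threshold, so the full $7,150 applies.
Solar Installation Rebate: income exceeds $60,900 by $2,900, which is 1 full-or-partial $4,000 increment; reduction = 1 × $20 = $20, leaving $1,450.
Total: $5,050 + $7,150 + $1,450 = $13,650.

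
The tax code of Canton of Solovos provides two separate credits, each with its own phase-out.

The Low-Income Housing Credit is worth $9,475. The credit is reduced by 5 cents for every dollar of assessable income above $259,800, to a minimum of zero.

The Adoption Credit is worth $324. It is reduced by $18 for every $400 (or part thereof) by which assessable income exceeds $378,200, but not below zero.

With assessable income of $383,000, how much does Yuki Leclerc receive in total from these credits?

$3,423

Low-Income Housing Credit: 5% of the $123,200 excess over $259,800 is $6,160; credit = $9,475 − $6,160 = $3,315.
Adoption Credit: income exceeds $378,200 by $4,800, which is 12 full-or-partial $400 increments; reduction = 12 × $18 = $216, leaving $108.
Total: $3,315 + $108 = $3,423.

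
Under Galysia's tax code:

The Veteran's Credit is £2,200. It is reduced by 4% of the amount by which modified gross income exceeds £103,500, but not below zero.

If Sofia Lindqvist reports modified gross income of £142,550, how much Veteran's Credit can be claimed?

£638

Veteran's Credit: 4% of the £39,050 excess over £103,500 is £1,562; credit = £2,200 − £1,562 = £638.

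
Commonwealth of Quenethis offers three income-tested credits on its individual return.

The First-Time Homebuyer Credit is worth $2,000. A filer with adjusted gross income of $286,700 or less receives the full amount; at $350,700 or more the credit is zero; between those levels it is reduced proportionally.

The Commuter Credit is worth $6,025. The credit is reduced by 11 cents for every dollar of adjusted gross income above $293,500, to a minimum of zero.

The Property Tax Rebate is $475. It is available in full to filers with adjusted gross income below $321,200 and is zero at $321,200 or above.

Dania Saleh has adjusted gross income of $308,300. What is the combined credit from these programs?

$6,197

First-Time Homebuyer Credit: $308,300 is $21,600 into a $64,000 phase-out range, leaving 42,400/64,000 of the credit: $2,000 × 42,400/64,000 = $1,325.
Commuter Credit: 11% of the $14,800 excess over $293,500 is $1,628; credit = $6,025 − $1,628 = $4,397.
Property Tax Rebate: $308,300 is below the $321,200 cutoff, so the full $475 applies.
Total: $1,325 + $4,397 + $475 = $6,197.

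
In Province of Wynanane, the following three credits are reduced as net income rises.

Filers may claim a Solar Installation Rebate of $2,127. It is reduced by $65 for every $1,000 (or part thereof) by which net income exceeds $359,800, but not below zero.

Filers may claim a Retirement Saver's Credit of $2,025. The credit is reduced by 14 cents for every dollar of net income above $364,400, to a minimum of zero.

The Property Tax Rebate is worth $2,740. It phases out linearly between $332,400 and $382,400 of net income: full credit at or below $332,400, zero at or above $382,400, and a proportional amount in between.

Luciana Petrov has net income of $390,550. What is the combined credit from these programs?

Solar Installation Rebate: income exceeds $359,800 by $30,750, which is 31 full-or-partial $1,000 increments; reduction = 31 × $65 = $2,015, leaving $112.
Retirement Saver's Credit: 14% of the $26,150 excess over $364,400 is $3,661 ≥ base, so the credit is $0.
Property Tax Rebate: $390,550 is at or above $382,400, so the credit is $0.
Total: $112 + $0 + $0 = $112.

$112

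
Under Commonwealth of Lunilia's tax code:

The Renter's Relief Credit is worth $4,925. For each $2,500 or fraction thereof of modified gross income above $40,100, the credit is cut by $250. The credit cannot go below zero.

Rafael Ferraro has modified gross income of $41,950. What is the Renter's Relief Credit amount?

$4,675

Renter's Relief Credit: income exceeds $40,100 by $1,850, which is 1 full-or-partial $2,500 increment; reduction = 1 × $250 = $250, leaving $4,675.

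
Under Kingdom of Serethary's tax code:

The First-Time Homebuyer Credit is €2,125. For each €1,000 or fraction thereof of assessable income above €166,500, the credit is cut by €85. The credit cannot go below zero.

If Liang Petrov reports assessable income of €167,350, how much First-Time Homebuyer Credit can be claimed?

€2,040

First-Time Homebuyer Credit: income exceeds €166,500 by €850, which is 1 full-or-partial €1,000 increment; reduction = 1 × €85 = €85, leaving €2,040.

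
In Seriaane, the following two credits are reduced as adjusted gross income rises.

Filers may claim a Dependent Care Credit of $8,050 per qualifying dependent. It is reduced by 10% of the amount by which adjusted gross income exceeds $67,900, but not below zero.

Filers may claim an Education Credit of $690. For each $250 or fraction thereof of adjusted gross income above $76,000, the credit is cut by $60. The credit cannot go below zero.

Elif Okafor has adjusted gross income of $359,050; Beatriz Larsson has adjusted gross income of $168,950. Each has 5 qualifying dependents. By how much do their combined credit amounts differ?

Elif ($359,050): Dependent Care Credit: base = 5 × $8,050 = $40,250. 10% of the $291,150 excess over $67,900 is $29,115; credit = $40,250 − $29,115 = $11,135. Education Credit: income exceeds $76,000 by $283,050 → 1133 increments × $60 = $67,980 ≥ base, so the credit is $0. total $11,135 + $0 = $11,135
Beatriz ($168,950): Dependent Care Credit: base = 5 × $8,050 = $40,250. 10% of the $101,050 excess over $67,900 is $10,105; credit = $40,250 − $10,105 = $30,145. Education Credit: income exceeds $76,000 by $92,950 → 372 increments × $60 = $22,320 ≥ base, so the credit is $0. total $30,145 + $0 = $30,145
Difference: |$11,135 − $30,145| = $19,010.

$19,010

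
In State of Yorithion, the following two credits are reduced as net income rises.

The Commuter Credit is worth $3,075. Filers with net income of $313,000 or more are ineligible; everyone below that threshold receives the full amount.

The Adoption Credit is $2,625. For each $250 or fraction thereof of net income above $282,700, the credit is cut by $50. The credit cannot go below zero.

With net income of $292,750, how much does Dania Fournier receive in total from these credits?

Commuter Credit: $292,750 is below the $313,000 cutoff, so the full $3,075 applies.
Adoption Credit: income exceeds $282,700 by $10,050, which is 41 full-or-partial $250 increments; reduction = 41 × $50 = $2,050, leaving $575.
Total: $3,075 + $575 = $3,650.

$3,650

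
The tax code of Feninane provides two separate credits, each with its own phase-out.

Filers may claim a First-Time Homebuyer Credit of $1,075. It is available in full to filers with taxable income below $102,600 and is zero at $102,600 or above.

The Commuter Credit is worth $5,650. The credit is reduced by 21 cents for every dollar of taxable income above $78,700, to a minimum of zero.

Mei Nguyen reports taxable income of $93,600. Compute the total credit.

First-Time Homebuyer Credit: $93,600 is below the $102,600 cutoff, so the full $1,075 applies.
Commuter Credit: 21% of the $14,900 excess over $78,700 is $3,129; credit = $5,650 − $3,129 = $2,521.
Total: $1,075 + $2,521 = $3,596.

$3,596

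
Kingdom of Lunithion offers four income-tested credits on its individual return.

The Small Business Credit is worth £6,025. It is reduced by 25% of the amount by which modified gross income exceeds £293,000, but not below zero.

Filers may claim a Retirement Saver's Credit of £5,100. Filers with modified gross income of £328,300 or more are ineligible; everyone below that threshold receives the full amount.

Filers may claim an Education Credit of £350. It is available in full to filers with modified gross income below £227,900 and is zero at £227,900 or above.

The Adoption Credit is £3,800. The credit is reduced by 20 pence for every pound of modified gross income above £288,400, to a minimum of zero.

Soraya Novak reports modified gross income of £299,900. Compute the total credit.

£10,900

Small Business Credit: 25% of the £6,900 excess over £293,000 is £1,725; credit = £6,025 − £1,725 = £4,300.
Retirement Saver's Credit: £299,900 is below the £328,300 cutoff, so the full £5,100 applies.
Education Credit: £299,900 meets or exceeds the £227,900 cutoff, so the credit is £0.
Adoption Credit: 20% of the £11,500 excess over £288,400 is £2,300; credit = £3,800 − £2,300 = £1,500.
Total: £4,300 + £5,100 + £0 + £1,500 = £10,900.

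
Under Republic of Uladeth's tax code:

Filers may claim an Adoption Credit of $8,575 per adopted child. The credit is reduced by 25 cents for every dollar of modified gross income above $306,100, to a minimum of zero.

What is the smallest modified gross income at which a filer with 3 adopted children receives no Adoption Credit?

Full credit = 3 × $8,575 = $25,725.
The credit falls by 25% of each dollar above $306,100, so it reaches zero when the excess is $25,725 / 25% = $102,900: income = $306,100 + $102,900 = $409,000.

$409,000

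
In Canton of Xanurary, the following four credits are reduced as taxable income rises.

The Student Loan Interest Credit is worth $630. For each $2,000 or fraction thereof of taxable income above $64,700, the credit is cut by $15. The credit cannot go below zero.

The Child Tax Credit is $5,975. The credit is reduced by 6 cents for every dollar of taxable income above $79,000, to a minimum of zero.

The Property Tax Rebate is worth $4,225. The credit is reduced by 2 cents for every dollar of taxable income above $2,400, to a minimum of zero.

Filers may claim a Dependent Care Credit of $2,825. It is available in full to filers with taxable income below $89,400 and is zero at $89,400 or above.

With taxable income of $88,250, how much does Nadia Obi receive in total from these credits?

Student Loan Interest Credit: income exceeds $64,700 by $23,550, which is 12 full-or-partial $2,000 increments; reduction = 12 × $15 = $180, leaving $450.
Child Tax Credit: 6% of the $9,250 excess over $79,000 is $555; credit = $5,975 − $555 = $5,420.
Property Tax Rebate: 2% of the $85,850 excess over $2,400 is $1,717; credit = $4,225 − $1,717 = $2,508.
Dependent Care Credit: $88,250 is below the $89,400 cutoff, so the full $2,825 applies.
Total: $450 + $5,420 + $2,508 + $2,825 = $11,203.

$11,203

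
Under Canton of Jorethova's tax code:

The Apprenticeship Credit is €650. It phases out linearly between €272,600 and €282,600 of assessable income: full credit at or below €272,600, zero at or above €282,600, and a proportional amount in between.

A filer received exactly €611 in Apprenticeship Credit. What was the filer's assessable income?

€611 is 611/650 of the full €650, so 39/650 of the €10,000 range has been used: income = €272,600 + €10,000 × 39/650 = €273,200.

€273,200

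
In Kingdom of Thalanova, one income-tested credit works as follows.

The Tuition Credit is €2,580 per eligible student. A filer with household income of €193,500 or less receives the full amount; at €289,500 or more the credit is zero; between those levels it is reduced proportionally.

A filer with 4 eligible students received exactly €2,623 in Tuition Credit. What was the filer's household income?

€265,100

Full credit = 4 × €2,580 = €10,320.
€2,623 is 2,623/10,320 of the full €10,320, so 7,697/10,320 of the €96,000 range has been used: income = €193,500 + €96,000 × 7,697/10,320 = €265,100.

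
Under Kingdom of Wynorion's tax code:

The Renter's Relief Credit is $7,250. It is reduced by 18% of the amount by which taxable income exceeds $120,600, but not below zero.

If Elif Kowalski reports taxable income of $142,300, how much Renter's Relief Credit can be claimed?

$3,344

Renter's Relief Credit: 18% of the $21,700 excess over $120,600 is $3,906; credit = $7,250 − $3,906 = $3,344.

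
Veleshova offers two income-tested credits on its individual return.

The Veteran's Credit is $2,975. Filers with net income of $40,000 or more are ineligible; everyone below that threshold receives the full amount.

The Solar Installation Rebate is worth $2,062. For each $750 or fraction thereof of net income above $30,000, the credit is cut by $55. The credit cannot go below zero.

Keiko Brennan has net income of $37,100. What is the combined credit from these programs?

Veteran's Credit: $37,100 is below the $40,000 cutoff, so the full $2,975 applies.
Solar Installation Rebate: income exceeds $30,000 by $7,100, which is 10 full-or-partial $750 increments; reduction = 10 × $55 = $550, leaving $1,512.
Total: $2,975 + $1,512 = $4,487.

$4,487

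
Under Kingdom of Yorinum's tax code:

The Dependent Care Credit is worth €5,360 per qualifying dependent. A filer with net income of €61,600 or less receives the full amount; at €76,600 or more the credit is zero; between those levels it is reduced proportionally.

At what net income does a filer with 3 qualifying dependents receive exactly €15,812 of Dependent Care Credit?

Full credit = 3 × €5,360 = €16,080.
€15,812 is 15,812/16,080 of the full €16,080, so 268/16,080 of the €15,000 range has been used: income = €61,600 + €15,000 × 268/16,080 = €61,850.

€61,850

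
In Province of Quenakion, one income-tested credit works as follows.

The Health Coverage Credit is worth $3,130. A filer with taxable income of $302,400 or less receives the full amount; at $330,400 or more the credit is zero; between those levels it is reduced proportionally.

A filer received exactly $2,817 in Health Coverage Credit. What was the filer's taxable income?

$2,817 is 2,817/3,130 of the full $3,130, so 313/3,130 of the $28,000 range has been used: income = $302,400 + $28,000 × 313/3,130 = $305,200.

$305,200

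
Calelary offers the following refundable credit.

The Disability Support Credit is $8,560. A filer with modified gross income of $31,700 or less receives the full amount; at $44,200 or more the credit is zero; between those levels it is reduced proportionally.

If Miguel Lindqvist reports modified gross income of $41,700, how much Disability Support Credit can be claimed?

$1,712

Disability Support Credit: $41,700 is $10,000 into a $12,500 phase-out range, leaving 2,500/12,500 of the credit: $8,560 × 2,500/12,500 = $1,712.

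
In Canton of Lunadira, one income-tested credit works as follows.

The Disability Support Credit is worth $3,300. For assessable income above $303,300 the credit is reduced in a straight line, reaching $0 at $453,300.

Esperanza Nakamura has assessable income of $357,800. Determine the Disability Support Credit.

Disability Support Credit: $357,800 is $54,500 into a $150,000 phase-out range, leaving 95,500/150,000 of the credit: $3,300 × 95,500/150,000 = $2,101.

$2,101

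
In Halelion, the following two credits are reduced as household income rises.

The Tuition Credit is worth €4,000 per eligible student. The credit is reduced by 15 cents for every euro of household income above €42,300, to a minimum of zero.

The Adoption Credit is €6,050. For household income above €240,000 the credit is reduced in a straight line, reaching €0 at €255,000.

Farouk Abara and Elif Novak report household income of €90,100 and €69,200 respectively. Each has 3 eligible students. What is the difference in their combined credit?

Farouk (€90,100): Tuition Credit: base = 3 × €4,000 = €12,000. 15% of the €47,800 excess over €42,300 is €7,170; credit = €12,000 − €7,170 = €4,830. Adoption Credit: €90,100 is at or below the €240,000 threshold, so the full €6,050 applies. total €4,830 + €6,050 = €10,880
Elif (€69,200): Tuition Credit: base = 3 × €4,000 = €12,000. 15% of the €26,900 excess over €42,300 is €4,035; credit = €12,000 − €4,035 = €7,965. Adoption Credit: €69,200 is at or below the €240,000 threshold, so the full €6,050 applies. total €7,965 + €6,050 = €14,015
Difference: |€10,880 − €14,015| = €3,135.

€3,135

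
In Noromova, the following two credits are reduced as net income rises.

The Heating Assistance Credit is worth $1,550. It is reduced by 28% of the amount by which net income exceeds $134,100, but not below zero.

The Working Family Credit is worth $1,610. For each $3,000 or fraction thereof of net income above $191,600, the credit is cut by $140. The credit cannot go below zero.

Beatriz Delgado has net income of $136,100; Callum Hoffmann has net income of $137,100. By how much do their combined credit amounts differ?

Beatriz ($136,100): Heating Assistance Credit: 28% of the $2,000 excess over $134,100 is $560; credit = $1,550 − $560 = $990. Working Family Credit: $136,100 is at or below the $191,600 threshold, so the full $1,610 applies. total $990 + $1,610 = $2,600
Callum ($137,100): Heating Assistance Credit: 28% of the $3,000 excess over $134,100 is $840; credit = $1,550 − $840 = $710. Working Family Credit: $137,100 is at or below the $191,600 threshold, so the full $1,610 applies. total $710 + $1,610 = $2,320
Difference: |$2,600 − $2,320| = $280.

$280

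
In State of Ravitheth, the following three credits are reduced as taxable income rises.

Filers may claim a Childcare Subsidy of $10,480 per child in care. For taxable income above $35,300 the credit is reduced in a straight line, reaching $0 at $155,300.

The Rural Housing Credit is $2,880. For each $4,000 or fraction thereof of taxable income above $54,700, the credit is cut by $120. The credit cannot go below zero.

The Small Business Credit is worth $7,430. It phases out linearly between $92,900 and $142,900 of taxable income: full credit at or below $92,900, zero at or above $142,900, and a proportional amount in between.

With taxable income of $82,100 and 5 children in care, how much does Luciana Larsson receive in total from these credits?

Childcare Subsidy: base = 5 × $10,480 = $52,400. $82,100 is $46,800 into a $120,000 phase-out range, leaving 73,200/120,000 of the credit: $52,400 × 73,200/120,000 = $31,964.
Rural Housing Credit: income exceeds $54,700 by $27,400, which is 7 full-or-partial $4,000 increments; reduction = 7 × $120 = $840, leaving $2,040.
Small Business Credit: $82,100 is at or below the $92,900 threshold, so the full $7,430 applies.
Total: $31,964 + $2,040 + $7,430 = $41,434.

$41,434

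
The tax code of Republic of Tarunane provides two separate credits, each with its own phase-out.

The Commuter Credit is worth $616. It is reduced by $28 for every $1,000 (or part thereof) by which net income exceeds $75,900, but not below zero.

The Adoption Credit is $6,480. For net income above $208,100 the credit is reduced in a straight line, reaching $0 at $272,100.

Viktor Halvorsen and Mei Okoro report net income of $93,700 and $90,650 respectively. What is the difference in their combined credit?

Viktor ($93,700): Commuter Credit: income exceeds $75,900 by $17,800, which is 18 full-or-partial $1,000 increments; reduction = 18 × $28 = $504, leaving $112. Adoption Credit: $93,700 is at or below the $208,100 threshold, so the full $6,480 applies. total $112 + $6,480 = $6,592
Mei ($90,650): Commuter Credit: income exceeds $75,900 by $14,750, which is 15 full-or-partial $1,000 increments; reduction = 15 × $28 = $420, leaving $196. Adoption Credit: $90,650 is at or below the $208,100 threshold, so the full $6,480 applies. total $196 + $6,480 = $6,676
Difference: |$6,592 − $6,676| = $84.

$84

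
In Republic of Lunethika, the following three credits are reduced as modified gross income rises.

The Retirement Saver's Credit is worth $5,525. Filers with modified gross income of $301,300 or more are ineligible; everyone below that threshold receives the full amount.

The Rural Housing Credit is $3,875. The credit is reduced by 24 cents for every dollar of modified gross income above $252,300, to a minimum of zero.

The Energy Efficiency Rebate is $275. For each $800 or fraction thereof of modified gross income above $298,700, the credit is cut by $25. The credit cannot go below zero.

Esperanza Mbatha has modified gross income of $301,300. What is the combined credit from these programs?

Retirement Saver's Credit: $301,300 meets or exceeds the $301,300 cutoff, so the credit is $0.
Rural Housing Credit: 24% of the $49,000 excess over $252,300 is $11,760 ≥ base, so the credit is $0.
Energy Efficiency Rebate: income exceeds $298,700 by $2,600, which is 4 full-or-partial $800 increments; reduction = 4 × $25 = $100, leaving $175.
Total: $0 + $0 + $175 = $175.

$175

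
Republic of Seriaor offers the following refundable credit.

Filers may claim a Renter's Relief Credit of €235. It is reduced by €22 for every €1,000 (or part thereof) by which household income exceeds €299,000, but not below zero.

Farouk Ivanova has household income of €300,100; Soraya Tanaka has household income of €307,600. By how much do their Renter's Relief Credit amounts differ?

Farouk (€300,100): Renter's Relief Credit: income exceeds €299,000 by €1,100, which is 2 full-or-partial €1,000 increments; reduction = 2 × €22 = €44, leaving €191.
Soraya (€307,600): Renter's Relief Credit: income exceeds €299,000 by €8,600, which is 9 full-or-partial €1,000 increments; reduction = 9 × €22 = €198, leaving €37.
Difference: |€191 − €37| = €154.

€154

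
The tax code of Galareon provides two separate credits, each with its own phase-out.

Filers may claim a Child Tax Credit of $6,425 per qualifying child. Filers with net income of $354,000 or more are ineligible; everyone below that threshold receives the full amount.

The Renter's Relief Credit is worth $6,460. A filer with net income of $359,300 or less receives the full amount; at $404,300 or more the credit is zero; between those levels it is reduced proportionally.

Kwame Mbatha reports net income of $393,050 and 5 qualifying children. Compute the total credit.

$1,615

Child Tax Credit: base = 5 × $6,425 = $32,125. $393,050 meets or exceeds the $354,000 cutoff, so the credit is $0.
Renter's Relief Credit: $393,050 is $33,750 into a $45,000 phase-out range, leaving 11,250/45,000 of the credit: $6,460 × 11,250/45,000 = $1,615.
Total: $0 + $1,615 = $1,615.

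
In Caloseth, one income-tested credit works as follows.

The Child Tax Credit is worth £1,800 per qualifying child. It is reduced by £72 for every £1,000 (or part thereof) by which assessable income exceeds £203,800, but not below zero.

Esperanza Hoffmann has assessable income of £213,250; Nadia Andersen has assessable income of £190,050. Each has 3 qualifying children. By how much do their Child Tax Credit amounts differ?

Esperanza (£213,250): Child Tax Credit: base = 3 × £1,800 = £5,400. income exceeds £203,800 by £9,450, which is 10 full-or-partial £1,000 increments; reduction = 10 × £72 = £720, leaving £4,680.
Nadia (£190,050): Child Tax Credit: base = 3 × £1,800 = £5,400. £190,050 is at or below the £203,800 threshold, so the full £5,400 applies.
Difference: |£4,680 − £5,400| = £720.

£720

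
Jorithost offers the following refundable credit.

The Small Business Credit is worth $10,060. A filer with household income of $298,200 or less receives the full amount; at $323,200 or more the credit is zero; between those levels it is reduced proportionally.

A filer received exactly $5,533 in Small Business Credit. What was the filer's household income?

$309,450

$5,533 is 5,533/10,060 of the full $10,060, so 4,527/10,060 of the $25,000 range has been used: income = $298,200 + $25,000 × 4,527/10,060 = $309,450.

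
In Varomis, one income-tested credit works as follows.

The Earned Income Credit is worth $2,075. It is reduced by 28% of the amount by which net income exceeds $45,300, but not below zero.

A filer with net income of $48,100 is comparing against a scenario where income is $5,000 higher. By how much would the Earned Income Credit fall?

At $48,100 — 28% of the $2,800 excess over $45,300 is $784; credit = $2,075 − $784 = $1,291.
At $53,100 — 28% of the $7,800 excess over $45,300 is $2,184 ≥ base, so the credit is $0.
Lost: $1,291 − $0 = $1,291.

$1,291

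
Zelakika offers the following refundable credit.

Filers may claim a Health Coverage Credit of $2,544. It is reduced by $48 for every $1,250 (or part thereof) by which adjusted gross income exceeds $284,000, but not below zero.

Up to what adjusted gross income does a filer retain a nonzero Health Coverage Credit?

$349,000

After 52 increments the reduction is 52 × $48 = $2,496, leaving $48; one more increment wipes it out. Increment 52 ends at excess 52 × $1,250 = $65,000, so the highest qualifying income is $284,000 + $65,000 = $349,000.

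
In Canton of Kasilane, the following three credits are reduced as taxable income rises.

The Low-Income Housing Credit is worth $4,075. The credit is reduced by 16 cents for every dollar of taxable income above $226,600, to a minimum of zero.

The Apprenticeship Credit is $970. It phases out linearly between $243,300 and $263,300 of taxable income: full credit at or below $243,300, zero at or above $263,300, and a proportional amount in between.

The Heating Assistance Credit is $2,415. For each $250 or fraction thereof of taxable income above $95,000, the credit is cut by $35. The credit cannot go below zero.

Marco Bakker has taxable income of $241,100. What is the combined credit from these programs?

Low-Income Housing Credit: 16% of the $14,500 excess over $226,600 is $2,320; credit = $4,075 − $2,320 = $1,755.
Apprenticeship Credit: $241,100 is at or below the $243,300 threshold, so the full $970 applies.
Heating Assistance Credit: income exceeds $95,000 by $146,100 → 585 increments × $35 = $20,475 ≥ base, so the credit is $0.
Total: $1,755 + $970 + $0 = $2,725.

$2,725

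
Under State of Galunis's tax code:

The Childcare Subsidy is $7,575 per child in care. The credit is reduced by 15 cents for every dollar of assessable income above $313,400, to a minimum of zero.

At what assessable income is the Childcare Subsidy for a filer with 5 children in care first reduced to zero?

Full credit = 5 × $7,575 = $37,875.
The credit falls by 15% of each dollar above $313,400, so it reaches zero when the excess is $37,875 / 15% = $252,500: income = $313,400 + $252,500 = $565,900.

$565,900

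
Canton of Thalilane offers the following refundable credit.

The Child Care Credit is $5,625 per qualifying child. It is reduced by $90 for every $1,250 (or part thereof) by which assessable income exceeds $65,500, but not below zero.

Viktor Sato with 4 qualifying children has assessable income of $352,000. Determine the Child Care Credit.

$1,800

Child Care Credit: base = 4 × $5,625 = $22,500. income exceeds $65,500 by $286,500, which is 230 full-or-partial $1,250 increments; reduction = 230 × $90 = $20,700, leaving $1,800.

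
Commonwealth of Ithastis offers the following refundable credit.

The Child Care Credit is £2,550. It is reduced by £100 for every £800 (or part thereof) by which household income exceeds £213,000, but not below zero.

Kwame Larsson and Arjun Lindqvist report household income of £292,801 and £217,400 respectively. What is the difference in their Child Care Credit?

£1,950

Kwame (£292,801): Child Care Credit: income exceeds £213,000 by £79,801 → 100 increments × £100 = £10,000 ≥ base, so the credit is £0.
Arjun (£217,400): Child Care Credit: income exceeds £213,000 by £4,400, which is 6 full-or-partial £800 increments; reduction = 6 × £100 = £600, leaving £1,950.
Difference: |£0 − £1,950| = £1,950.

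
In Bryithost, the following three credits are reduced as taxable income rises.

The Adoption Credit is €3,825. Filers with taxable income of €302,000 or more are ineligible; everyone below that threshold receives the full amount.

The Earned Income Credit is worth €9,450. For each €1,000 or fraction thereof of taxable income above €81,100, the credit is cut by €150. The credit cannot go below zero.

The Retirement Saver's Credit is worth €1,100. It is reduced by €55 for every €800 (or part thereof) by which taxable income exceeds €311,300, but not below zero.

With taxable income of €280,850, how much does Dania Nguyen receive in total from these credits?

Adoption Credit: €280,850 is below the €302,000 cutoff, so the full €3,825 applies.
Earned Income Credit: income exceeds €81,100 by €199,750 → 200 increments × €150 = €30,000 ≥ base, so the credit is €0.
Retirement Saver's Credit: €280,850 is at or below the €311,300 threshold, so the full €1,100 applies.
Total: €3,825 + €0 + €1,100 = €4,925.

€4,925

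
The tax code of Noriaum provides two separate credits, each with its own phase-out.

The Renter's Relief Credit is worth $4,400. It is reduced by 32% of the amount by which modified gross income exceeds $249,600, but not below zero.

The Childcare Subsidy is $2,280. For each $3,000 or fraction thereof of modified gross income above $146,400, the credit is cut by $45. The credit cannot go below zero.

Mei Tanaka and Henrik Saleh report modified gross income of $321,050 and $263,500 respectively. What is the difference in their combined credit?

$480

Mei ($321,050): Renter's Relief Credit: 32% of the $71,450 excess over $249,600 is $22,864 ≥ base, so the credit is $0. Childcare Subsidy: income exceeds $146,400 by $174,650 → 59 increments × $45 = $2,655 ≥ base, so the credit is $0. total $0 + $0 = $0
Henrik ($263,500): Renter's Relief Credit: 32% of the $13,900 excess over $249,600 is $4,448 ≥ base, so the credit is $0. Childcare Subsidy: income exceeds $146,400 by $117,100, which is 40 full-or-partial $3,000 increments; reduction = 40 × $45 = $1,800, leaving $480. total $0 + $480 = $480
Difference: |$0 − $480| = $480.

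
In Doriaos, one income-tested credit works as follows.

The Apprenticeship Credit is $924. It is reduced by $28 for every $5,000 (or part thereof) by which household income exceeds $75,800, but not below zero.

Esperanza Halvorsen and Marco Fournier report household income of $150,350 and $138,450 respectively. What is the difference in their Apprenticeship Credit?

Esperanza ($150,350): Apprenticeship Credit: income exceeds $75,800 by $74,550, which is 15 full-or-partial $5,000 increments; reduction = 15 × $28 = $420, leaving $504.
Marco ($138,450): Apprenticeship Credit: income exceeds $75,800 by $62,650, which is 13 full-or-partial $5,000 increments; reduction = 13 × $28 = $364, leaving $560.
Difference: |$504 − $560| = $56.

$56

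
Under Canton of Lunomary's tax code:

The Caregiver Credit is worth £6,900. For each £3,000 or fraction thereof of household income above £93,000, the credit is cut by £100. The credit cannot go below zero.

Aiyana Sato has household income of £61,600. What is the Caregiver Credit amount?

Caregiver Credit: £61,600 is at or below the £93,000 threshold, so the full £6,900 applies.

£6,900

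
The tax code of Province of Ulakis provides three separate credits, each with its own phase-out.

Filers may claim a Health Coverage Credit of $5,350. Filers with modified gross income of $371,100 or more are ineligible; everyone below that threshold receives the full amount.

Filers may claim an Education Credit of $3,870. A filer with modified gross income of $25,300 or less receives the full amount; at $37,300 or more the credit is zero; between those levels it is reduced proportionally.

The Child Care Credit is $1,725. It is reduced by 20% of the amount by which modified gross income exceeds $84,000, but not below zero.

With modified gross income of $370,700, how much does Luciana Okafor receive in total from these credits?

Health Coverage Credit: $370,700 is below the $371,100 cutoff, so the full $5,350 applies.
Education Credit: $370,700 is at or above $37,300, so the credit is $0.
Child Care Credit: 20% of the $286,700 excess over $84,000 is $57,340 ≥ base, so the credit is $0.
Total: $5,350 + $0 + $0 = $5,350.

$5,350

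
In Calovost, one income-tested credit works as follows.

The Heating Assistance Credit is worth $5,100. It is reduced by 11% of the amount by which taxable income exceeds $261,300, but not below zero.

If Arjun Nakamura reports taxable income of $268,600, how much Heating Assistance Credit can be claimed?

$4,297

Heating Assistance Credit: 11% of the $7,300 excess over $261,300 is $803; credit = $5,100 − $803 = $4,297.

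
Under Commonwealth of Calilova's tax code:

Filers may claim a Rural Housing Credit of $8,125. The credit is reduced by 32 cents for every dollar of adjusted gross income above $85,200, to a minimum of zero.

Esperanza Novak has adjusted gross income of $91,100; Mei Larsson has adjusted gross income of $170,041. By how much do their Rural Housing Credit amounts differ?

$6,237

Esperanza ($91,100): Rural Housing Credit: 32% of the $5,900 excess over $85,200 is $1,888; credit = $8,125 − $1,888 = $6,237.
Mei ($170,041): Rural Housing Credit: 32% of the $84,841 excess over $85,200 is $27,149.12 ≥ base, so the credit is $0.
Difference: |$6,237 − $0| = $6,237.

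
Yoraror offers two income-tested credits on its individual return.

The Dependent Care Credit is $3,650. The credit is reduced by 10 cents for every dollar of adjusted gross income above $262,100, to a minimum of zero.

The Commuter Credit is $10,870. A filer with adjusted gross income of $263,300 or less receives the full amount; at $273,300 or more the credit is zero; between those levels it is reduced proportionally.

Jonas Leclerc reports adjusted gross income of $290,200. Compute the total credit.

Dependent Care Credit: 10% of the $28,100 excess over $262,100 is $2,810; credit = $3,650 − $2,810 = $840.
Commuter Credit: $290,200 is at or above $273,300, so the credit is $0.
Total: $840 + $0 = $840.

$840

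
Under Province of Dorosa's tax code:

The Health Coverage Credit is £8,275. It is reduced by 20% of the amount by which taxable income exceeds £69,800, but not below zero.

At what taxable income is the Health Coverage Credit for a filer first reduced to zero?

The credit falls by 20% of each pound above £69,800, so it reaches zero when the excess is £8,275 / 20% = £41,375: income = £69,800 + £41,375 = £111,175.

£111,175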